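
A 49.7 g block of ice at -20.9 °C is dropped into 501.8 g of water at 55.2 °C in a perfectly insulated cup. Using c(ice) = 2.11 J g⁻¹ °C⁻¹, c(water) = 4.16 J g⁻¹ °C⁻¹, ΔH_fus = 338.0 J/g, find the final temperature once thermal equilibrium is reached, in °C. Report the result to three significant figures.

T_f = 41.9 °C

Heat to bring ice to 0 °C and melt it: q₁ = 49.7×2.11×20.9 + 49.7×338.0 = 18990 J
Heat the water can supply cooling to 0 °C: 501.8×4.16×55.2 = 115229 J > q₁, so all ice melts.
Energy balance: 501.8×4.16×(55.2 − T) = 18990 + 49.7×4.16×(T − 0)
2087.488(55.2 − T) = 18990 + 206.752 T
115229 − 18990 = 2294.240 T
T = 96239 / 2294.240 = 41.948 °C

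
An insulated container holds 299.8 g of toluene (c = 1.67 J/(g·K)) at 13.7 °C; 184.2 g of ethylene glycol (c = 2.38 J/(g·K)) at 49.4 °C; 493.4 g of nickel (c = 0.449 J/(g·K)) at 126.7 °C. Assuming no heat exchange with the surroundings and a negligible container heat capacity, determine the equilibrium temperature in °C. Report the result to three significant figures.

Σ mᵢcᵢ(T − Tᵢ) = 0  ⇒  T = Σ mᵢcᵢTᵢ / Σ mᵢcᵢ
Σ mᵢcᵢ = 299.8×1.67 + 184.2×2.38 + 493.4×0.449 = 1160.5986
Σ mᵢcᵢTᵢ = 500.666×13.7 + 438.396×49.4 + 221.5366×126.7 = 56585
T = 56585 / 1160.5986 = 48.76 °C

T_f = 48.8 °C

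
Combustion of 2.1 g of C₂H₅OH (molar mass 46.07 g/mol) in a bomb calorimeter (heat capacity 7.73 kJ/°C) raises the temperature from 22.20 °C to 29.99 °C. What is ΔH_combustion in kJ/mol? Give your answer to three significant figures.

ΔH = -1320 kJ/mol

ΔT = 29.99 − 22.20 = 7.79 °C
q_cal = C_cal × ΔT = 7.73 × 7.79 = 60.2167 kJ
n = 2.1 / 46.07 = 0.04558 mol
q_rxn = −q_cal = -60.2167 kJ
ΔH = -60.2167 / 0.04558 = -1321 kJ/mol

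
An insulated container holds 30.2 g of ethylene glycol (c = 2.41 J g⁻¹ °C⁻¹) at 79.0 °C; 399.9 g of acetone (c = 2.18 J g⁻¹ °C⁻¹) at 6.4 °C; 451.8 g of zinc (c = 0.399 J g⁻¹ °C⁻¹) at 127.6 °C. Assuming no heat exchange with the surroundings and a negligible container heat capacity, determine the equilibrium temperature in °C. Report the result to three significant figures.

Σ mᵢcᵢ(T − Tᵢ) = 0  ⇒  T = Σ mᵢcᵢTᵢ / Σ mᵢcᵢ
Σ mᵢcᵢ = 30.2×2.41 + 399.9×2.18 + 451.8×0.399 = 1124.8322
Σ mᵢcᵢTᵢ = 72.782×79.0 + 871.782×6.4 + 180.2682×127.6 = 34331
T = 34331 / 1124.8322 = 30.52 °C

T_f = 30.5 °C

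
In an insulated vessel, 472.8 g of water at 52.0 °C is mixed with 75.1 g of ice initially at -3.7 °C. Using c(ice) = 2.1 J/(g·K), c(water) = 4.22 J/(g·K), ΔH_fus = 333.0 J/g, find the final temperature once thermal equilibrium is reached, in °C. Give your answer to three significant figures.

Heat to bring ice to 0 °C and melt it: q₁ = 75.1×2.1×3.7 + 75.1×333.0 = 25592 J
Heat the water can supply cooling to 0 °C: 472.8×4.22×52.0 = 103751 J > q₁, so all ice melts.
Energy balance: 472.8×4.22×(52.0 − T) = 25592 + 75.1×4.22×(T − 0)
1995.216(52.0 − T) = 25592 + 316.922 T
103751 − 25592 = 2312.138 T
T = 78159 / 2312.138 = 33.80 °C

T_f = 33.8 °C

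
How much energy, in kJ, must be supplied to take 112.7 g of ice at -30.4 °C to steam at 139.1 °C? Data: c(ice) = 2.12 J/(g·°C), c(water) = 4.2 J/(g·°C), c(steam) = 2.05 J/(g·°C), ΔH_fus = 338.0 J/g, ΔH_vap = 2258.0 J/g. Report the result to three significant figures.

q = 356 kJ

q1 (heat ice -30.4→0.0 °C): 112.7 × 2.12 × 30.4 = 7263 J
q2 (melt at 0 °C): 112.7 × 338.0 = 38093 J
q3 (heat water 0.0→100.0 °C): 112.7 × 4.2 × 100.0 = 47334 J
q4 (vaporize at 100 °C): 112.7 × 2258.0 = 254477 J
q5 (heat steam 100.0→139.1 °C): 112.7 × 2.05 × 39.1 = 9033 J
Total: 7263 + 38093 + 47334 + 254477 + 9033 = 356200 J = 356 kJ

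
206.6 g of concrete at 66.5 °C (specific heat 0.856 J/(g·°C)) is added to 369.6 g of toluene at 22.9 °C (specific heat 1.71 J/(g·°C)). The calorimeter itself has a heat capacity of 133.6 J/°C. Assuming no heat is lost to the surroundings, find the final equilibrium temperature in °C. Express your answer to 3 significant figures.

Heat lost by concrete = heat gained by toluene + calorimeter.
(206.6)(0.856)(66.5 − T) = [(369.6)(1.71) + 133.6](T − 22.9)
176.8496 (66.5 − T) = 765.616 (T − 22.9)
11760 − 176.8496 T = 765.616 T − 17533
29293 = 942.4656 T
T = 31.08 °C

T_f = 31.1 °C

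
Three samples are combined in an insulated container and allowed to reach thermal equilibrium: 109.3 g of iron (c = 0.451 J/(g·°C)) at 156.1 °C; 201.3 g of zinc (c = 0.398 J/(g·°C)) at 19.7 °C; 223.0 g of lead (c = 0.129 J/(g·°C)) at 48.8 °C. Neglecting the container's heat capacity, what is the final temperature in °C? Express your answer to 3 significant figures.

T_f = 67.5 °C

Σ mᵢcᵢ(T − Tᵢ) = 0  ⇒  T = Σ mᵢcᵢTᵢ / Σ mᵢcᵢ
Σ mᵢcᵢ = 109.3×0.451 + 201.3×0.398 + 223.0×0.129 = 158.1787
Σ mᵢcᵢTᵢ = 49.2943×156.1 + 80.1174×19.7 + 28.767×48.8 = 10677
T = 10677 / 158.1787 = 67.50 °C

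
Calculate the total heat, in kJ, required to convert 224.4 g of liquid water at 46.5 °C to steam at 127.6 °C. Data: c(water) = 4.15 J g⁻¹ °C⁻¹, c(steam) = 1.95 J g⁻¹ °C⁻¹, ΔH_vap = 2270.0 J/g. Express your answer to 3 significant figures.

q1 (heat water 46.5→100.0 °C): 224.4 × 4.15 × 53.5 = 49822 J
q2 (vaporize at 100 °C): 224.4 × 2270.0 = 509388 J
q3 (heat steam 100.0→127.6 °C): 224.4 × 1.95 × 27.6 = 12077 J
Total: 49822 + 509388 + 12077 = 571287 J = 571 kJ

q = 571 kJ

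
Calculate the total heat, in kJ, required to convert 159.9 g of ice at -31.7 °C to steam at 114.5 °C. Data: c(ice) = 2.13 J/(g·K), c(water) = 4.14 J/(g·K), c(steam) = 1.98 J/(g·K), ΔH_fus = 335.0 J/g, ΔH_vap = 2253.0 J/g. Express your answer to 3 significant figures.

q1 (heat ice -31.7→0.0 °C): 159.9 × 2.13 × 31.7 = 10797 J
q2 (melt at 0 °C): 159.9 × 335.0 = 53567 J
q3 (heat water 0.0→100.0 °C): 159.9 × 4.14 × 100.0 = 66199 J
q4 (vaporize at 100 °C): 159.9 × 2253.0 = 360255 J
q5 (heat steam 100.0→114.5 °C): 159.9 × 1.98 × 14.5 = 4591 J
Total: 10797 + 53567 + 66199 + 360255 + 4591 = 495409 J = 495 kJ

q = 495 kJ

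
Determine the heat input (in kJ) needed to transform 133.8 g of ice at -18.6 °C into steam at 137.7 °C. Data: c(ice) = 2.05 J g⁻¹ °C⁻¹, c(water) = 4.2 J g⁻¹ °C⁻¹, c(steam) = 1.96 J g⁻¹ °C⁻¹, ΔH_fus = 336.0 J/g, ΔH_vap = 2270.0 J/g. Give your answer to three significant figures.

q = 420 kJ

q1 (heat ice -18.6→0.0 °C): 133.8 × 2.05 × 18.6 = 5102 J
q2 (melt at 0 °C): 133.8 × 336.0 = 44957 J
q3 (heat water 0.0→100.0 °C): 133.8 × 4.2 × 100.0 = 56196 J
q4 (vaporize at 100 °C): 133.8 × 2270.0 = 303726 J
q5 (heat steam 100.0→137.7 °C): 133.8 × 1.96 × 37.7 = 9887 J
Total: 5102 + 44957 + 56196 + 303726 + 9887 = 419868 J = 420 kJ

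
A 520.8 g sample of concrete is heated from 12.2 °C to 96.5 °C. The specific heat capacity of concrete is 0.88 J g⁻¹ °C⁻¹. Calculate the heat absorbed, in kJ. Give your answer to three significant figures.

q = 38.6 kJ

q = m c ΔT = 520.8 × 0.88 × (96.5 − 12.2)
q = 520.8 × 0.88 × 84.3 = 38640 J = 38.6 kJ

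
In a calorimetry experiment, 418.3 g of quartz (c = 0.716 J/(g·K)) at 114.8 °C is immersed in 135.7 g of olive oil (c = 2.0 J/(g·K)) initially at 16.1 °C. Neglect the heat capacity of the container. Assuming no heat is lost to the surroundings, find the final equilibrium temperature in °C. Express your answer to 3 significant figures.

T_f = 67.9 °C

Heat lost by quartz = heat gained by olive oil.
(418.3)(0.716)(114.8 − T) = (135.7)(2.0)(T − 16.1)
299.5028 (114.8 − T) = 271.4 (T − 16.1)
34383 − 299.5028 T = 271.4 T − 4369.5
38752.5 = 570.9028 T
T = 67.88 °C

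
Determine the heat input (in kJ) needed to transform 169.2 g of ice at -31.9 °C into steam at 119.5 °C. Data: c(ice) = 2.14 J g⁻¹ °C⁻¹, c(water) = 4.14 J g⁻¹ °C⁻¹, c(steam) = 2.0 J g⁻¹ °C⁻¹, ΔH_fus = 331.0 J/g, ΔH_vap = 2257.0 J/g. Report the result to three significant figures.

q = 526 kJ

q1 (heat ice -31.9→0.0 °C): 169.2 × 2.14 × 31.9 = 11551 J
q2 (melt at 0 °C): 169.2 × 331.0 = 56005 J
q3 (heat water 0.0→100.0 °C): 169.2 × 4.14 × 100.0 = 70049 J
q4 (vaporize at 100 °C): 169.2 × 2257.0 = 381884 J
q5 (heat steam 100.0→119.5 °C): 169.2 × 2.0 × 19.5 = 6599 J
Total: 11551 + 56005 + 70049 + 381884 + 6599 = 526088 J = 526 kJ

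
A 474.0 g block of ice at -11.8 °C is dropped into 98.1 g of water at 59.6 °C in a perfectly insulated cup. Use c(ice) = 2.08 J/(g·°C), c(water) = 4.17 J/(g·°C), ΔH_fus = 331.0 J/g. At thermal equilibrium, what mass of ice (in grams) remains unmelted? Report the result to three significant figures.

m_ice remaining = 435 g

Heat to warm all ice to 0 °C: 474.0×2.08×11.8 = 11634 J
Heat released by water cooling to 0 °C: 98.1×4.17×59.6 = 24381 J
24381 J < 11634 + 474.0×331.0 = 168528 J, so not all ice melts; final T = 0 °C.
Heat left for melting: 24381 − 11634 = 12747 J
Mass melted = 12747 / 331.0 = 38.51 g
Ice remaining = 474.0 − 38.51 = 435.49 g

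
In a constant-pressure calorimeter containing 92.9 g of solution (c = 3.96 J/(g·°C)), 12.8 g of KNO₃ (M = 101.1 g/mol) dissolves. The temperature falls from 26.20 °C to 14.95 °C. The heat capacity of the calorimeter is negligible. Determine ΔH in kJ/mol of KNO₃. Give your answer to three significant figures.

|ΔT| = |14.95 − 26.20| = 11.25 °C
|q_surr| = (92.9 × 3.96) × 11.25 = 367.884 × 11.25 = 4139 J
n(KNO₃) = 12.8 / 101.1 = 0.1266 mol
Temperature fell, so q_rxn = +|q_surr| = 4.139 kJ
ΔH = q_rxn / n = 32.69 kJ/mol

ΔH = 32.7 kJ/mol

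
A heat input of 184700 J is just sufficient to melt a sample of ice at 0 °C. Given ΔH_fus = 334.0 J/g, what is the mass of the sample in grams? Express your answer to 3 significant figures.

m = q / ΔH_fus = 184700 J / 334.0 J/g = 553 g

m = 553 g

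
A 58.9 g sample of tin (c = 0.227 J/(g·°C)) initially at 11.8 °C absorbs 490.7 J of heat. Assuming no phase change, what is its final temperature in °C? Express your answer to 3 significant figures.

T_f = 48.5 °C

ΔT = q / (m c) = 490.7 / (58.9 × 0.227) = 36.70 °C
T_f = 11.8 + 36.70 = 48.50 °C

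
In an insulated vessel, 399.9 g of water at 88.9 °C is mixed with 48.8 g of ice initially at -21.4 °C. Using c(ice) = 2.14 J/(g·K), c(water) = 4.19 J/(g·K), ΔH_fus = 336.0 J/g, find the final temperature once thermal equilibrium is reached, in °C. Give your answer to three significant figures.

T_f = 69.3 °C

Heat to bring ice to 0 °C and melt it: q₁ = 48.8×2.14×21.4 + 48.8×336.0 = 18632 J
Heat the water can supply cooling to 0 °C: 399.9×4.19×88.9 = 148959 J > q₁, so all ice melts.
Energy balance: 399.9×4.19×(88.9 − T) = 18632 + 48.8×4.19×(T − 0)
1675.581(88.9 − T) = 18632 + 204.472 T
148959 − 18632 = 1880.053 T
T = 130327 / 1880.053 = 69.32 °C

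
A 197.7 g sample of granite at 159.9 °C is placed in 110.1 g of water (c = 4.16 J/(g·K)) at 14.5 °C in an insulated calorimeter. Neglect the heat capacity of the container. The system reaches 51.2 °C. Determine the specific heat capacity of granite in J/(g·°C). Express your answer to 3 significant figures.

q_gained = (110.1 × 4.16) × (51.2 − 14.5) = 16810 J
q_lost = 197.7 × c × (159.9 − 51.2) = 21489.99 c
Set equal: c = 16810 / 21489.99 = 0.782 J/(g·°C)

c = 0.782 J/(g·°C)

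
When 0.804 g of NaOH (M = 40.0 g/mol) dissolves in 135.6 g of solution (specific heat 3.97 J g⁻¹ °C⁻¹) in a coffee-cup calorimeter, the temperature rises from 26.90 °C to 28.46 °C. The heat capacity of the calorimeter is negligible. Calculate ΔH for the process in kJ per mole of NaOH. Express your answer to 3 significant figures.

|ΔT| = |28.46 − 26.90| = 1.56 °C
|q_surr| = (135.6 × 3.97) × 1.56 = 538.332 × 1.56 = 839.8 J
n(NaOH) = 0.804 / 40.0 = 0.02010 mol
Temperature rose, so q_rxn = −|q_surr| = -0.8398 kJ
ΔH = q_rxn / n = -41.78 kJ/mol

ΔH = -41.8 kJ/mol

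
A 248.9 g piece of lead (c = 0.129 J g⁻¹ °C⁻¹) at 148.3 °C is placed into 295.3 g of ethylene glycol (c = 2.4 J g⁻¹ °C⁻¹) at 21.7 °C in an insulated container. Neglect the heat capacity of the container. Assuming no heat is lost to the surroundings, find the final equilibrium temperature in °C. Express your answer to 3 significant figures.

Heat lost by lead = heat gained by ethylene glycol.
(248.9)(0.129)(148.3 − T) = (295.3)(2.4)(T − 21.7)
32.1081 (148.3 − T) = 708.72 (T − 21.7)
4761.6 − 32.1081 T = 708.72 T − 15379
20140.6 = 740.8281 T
T = 27.19 °C

T_f = 27.2 °C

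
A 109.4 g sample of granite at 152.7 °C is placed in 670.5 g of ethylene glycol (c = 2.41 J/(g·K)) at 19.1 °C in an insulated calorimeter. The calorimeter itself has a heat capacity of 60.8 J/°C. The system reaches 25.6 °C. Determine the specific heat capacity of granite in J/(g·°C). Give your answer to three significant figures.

c = 0.784 J/(g·°C)

q_gained = (670.5 × 2.41 + 60.8) × (25.6 − 19.1) = 10900 J
q_lost = 109.4 × c × (152.7 − 25.6) = 13904.74 c
Set equal: c = 10900 / 13904.74 = 0.784 J/(g·°C)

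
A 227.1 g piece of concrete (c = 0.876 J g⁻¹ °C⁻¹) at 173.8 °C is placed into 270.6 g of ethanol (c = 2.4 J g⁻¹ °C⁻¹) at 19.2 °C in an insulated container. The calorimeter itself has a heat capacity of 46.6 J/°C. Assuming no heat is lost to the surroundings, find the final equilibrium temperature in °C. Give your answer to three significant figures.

Heat lost by concrete = heat gained by ethanol + calorimeter.
(227.1)(0.876)(173.8 − T) = [(270.6)(2.4) + 46.6](T − 19.2)
198.9396 (173.8 − T) = 696.04 (T − 19.2)
34576 − 198.9396 T = 696.04 T − 13364
47940 = 894.9796 T
T = 53.57 °C

T_f = 53.6 °C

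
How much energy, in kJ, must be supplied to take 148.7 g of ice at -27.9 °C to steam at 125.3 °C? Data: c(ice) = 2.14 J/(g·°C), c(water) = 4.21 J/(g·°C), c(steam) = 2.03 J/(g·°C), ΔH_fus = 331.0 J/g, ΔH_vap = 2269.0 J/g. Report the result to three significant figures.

q1 (heat ice -27.9→0.0 °C): 148.7 × 2.14 × 27.9 = 8878 J
q2 (melt at 0 °C): 148.7 × 331.0 = 49220 J
q3 (heat water 0.0→100.0 °C): 148.7 × 4.21 × 100.0 = 62603 J
q4 (vaporize at 100 °C): 148.7 × 2269.0 = 337400 J
q5 (heat steam 100.0→125.3 °C): 148.7 × 2.03 × 25.3 = 7637 J
Total: 8878 + 49220 + 62603 + 337400 + 7637 = 465738 J = 466 kJ

q = 466 kJ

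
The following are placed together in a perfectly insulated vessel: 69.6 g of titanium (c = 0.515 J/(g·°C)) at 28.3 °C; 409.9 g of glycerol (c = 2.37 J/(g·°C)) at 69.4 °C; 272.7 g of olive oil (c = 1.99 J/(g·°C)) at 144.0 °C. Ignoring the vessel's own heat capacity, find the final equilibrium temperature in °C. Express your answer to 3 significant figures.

Σ mᵢcᵢ(T − Tᵢ) = 0  ⇒  T = Σ mᵢcᵢTᵢ / Σ mᵢcᵢ
Σ mᵢcᵢ = 69.6×0.515 + 409.9×2.37 + 272.7×1.99 = 1549.980
Σ mᵢcᵢTᵢ = 35.844×28.3 + 971.463×69.4 + 542.673×144.0 = 146580
T = 146580 / 1549.980 = 94.57 °C

T_f = 94.6 °C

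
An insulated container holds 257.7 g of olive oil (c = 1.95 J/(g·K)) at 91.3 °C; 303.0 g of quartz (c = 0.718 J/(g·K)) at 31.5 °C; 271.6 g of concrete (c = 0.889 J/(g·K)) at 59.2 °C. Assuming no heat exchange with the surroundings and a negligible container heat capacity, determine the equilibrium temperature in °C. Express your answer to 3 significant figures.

Σ mᵢcᵢ(T − Tᵢ) = 0  ⇒  T = Σ mᵢcᵢTᵢ / Σ mᵢcᵢ
Σ mᵢcᵢ = 257.7×1.95 + 303.0×0.718 + 271.6×0.889 = 961.5214
Σ mᵢcᵢTᵢ = 502.515×91.3 + 217.554×31.5 + 241.4524×59.2 = 67027
T = 67027 / 961.5214 = 69.71 °C

T_f = 69.7 °C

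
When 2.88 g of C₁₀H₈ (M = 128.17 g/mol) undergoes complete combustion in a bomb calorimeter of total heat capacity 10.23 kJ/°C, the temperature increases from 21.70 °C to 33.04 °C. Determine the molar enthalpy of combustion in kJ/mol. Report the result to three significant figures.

ΔH = -5160 kJ/mol

ΔT = 33.04 − 21.70 = 11.34 °C
q_cal = C_cal × ΔT = 10.23 × 11.34 = 116.0082 kJ
n = 2.88 / 128.17 = 0.02247 mol
q_rxn = −q_cal = -116.0082 kJ
ΔH = -116.0082 / 0.02247 = -5163 kJ/mol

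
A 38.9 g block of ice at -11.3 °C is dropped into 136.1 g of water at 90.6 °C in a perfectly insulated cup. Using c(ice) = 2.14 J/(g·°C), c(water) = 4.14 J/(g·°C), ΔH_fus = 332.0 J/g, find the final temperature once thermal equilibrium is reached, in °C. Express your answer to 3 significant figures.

T_f = 51.3 °C

Heat to bring ice to 0 °C and melt it: q₁ = 38.9×2.14×11.3 + 38.9×332.0 = 13855 J
Heat the water can supply cooling to 0 °C: 136.1×4.14×90.6 = 51048.9 J > q₁, so all ice melts.
Energy balance: 136.1×4.14×(90.6 − T) = 13855 + 38.9×4.14×(T − 0)
563.454(90.6 − T) = 13855 + 161.046 T
51048.9 − 13855 = 724.500 T
T = 37193.9 / 724.500 = 51.34 °C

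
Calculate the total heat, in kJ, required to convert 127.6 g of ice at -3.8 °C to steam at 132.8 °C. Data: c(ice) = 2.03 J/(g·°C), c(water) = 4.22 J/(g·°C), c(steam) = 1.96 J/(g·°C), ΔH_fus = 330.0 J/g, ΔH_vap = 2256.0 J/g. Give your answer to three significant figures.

q = 393 kJ

q1 (heat ice -3.8→0.0 °C): 127.6 × 2.03 × 3.8 = 984 J
q2 (melt at 0 °C): 127.6 × 330.0 = 42108 J
q3 (heat water 0.0→100.0 °C): 127.6 × 4.22 × 100.0 = 53847 J
q4 (vaporize at 100 °C): 127.6 × 2256.0 = 287866 J
q5 (heat steam 100.0→132.8 °C): 127.6 × 1.96 × 32.8 = 8203 J
Total: 984 + 42108 + 53847 + 287866 + 8203 = 393008 J = 393 kJ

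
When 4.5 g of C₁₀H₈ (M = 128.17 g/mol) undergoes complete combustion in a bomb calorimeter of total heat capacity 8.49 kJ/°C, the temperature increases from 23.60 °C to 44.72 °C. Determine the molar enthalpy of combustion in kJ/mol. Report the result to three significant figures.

ΔT = 44.72 − 23.60 = 21.12 °C
q_cal = C_cal × ΔT = 8.49 × 21.12 = 179.3088 kJ
n = 4.5 / 128.17 = 0.03511 mol
q_rxn = −q_cal = -179.3088 kJ
ΔH = -179.3088 / 0.03511 = -5107 kJ/mol

ΔH = -5110 kJ/mol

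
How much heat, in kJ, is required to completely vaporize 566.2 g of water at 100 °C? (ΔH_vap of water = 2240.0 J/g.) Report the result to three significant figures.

q = 1270 kJ

q = m × ΔH_vap = 566.2 × 2240.0 = 1268000 J = 1270 kJ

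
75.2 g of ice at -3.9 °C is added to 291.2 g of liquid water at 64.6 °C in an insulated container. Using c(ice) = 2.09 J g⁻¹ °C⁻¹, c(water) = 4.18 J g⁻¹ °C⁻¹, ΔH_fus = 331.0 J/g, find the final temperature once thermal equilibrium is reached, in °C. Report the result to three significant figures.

Heat to bring ice to 0 °C and melt it: q₁ = 75.2×2.09×3.9 + 75.2×331.0 = 25504 J
Heat the water can supply cooling to 0 °C: 291.2×4.18×64.6 = 78632.2 J > q₁, so all ice melts.
Energy balance: 291.2×4.18×(64.6 − T) = 25504 + 75.2×4.18×(T − 0)
1217.216(64.6 − T) = 25504 + 314.336 T
78632.2 − 25504 = 1531.552 T
T = 53128.2 / 1531.552 = 34.69 °C

T_f = 34.7 °C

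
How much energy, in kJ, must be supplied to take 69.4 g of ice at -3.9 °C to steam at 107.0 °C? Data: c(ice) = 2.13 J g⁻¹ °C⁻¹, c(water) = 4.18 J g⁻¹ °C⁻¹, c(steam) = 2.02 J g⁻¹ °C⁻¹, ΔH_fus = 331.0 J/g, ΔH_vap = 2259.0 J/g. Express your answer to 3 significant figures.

q1 (heat ice -3.9→0.0 °C): 69.4 × 2.13 × 3.9 = 577 J
q2 (melt at 0 °C): 69.4 × 331.0 = 22971 J
q3 (heat water 0.0→100.0 °C): 69.4 × 4.18 × 100.0 = 29009 J
q4 (vaporize at 100 °C): 69.4 × 2259.0 = 156775 J
q5 (heat steam 100.0→107.0 °C): 69.4 × 2.02 × 7.0 = 981 J
Total: 577 + 22971 + 29009 + 156775 + 981 = 210313 J = 210 kJ

q = 210 kJ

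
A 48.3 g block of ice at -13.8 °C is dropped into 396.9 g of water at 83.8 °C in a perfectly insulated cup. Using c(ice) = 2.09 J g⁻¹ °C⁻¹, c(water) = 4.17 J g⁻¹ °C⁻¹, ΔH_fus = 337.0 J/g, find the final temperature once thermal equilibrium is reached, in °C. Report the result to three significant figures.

Heat to bring ice to 0 °C and melt it: q₁ = 48.3×2.09×13.8 + 48.3×337.0 = 17670 J
Heat the water can supply cooling to 0 °C: 396.9×4.17×83.8 = 138695 J > q₁, so all ice melts.
Energy balance: 396.9×4.17×(83.8 − T) = 17670 + 48.3×4.17×(T − 0)
1655.073(83.8 − T) = 17670 + 201.411 T
138695 − 17670 = 1856.484 T
T = 121025 / 1856.484 = 65.19 °C

T_f = 65.2 °C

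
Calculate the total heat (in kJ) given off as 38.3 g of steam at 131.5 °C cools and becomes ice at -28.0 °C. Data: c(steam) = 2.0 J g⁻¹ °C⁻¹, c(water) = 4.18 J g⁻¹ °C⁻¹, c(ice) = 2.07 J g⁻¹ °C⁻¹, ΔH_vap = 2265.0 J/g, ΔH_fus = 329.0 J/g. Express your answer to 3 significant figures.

q1 (cool steam 131.5→100 °C): 38.3 × 2.0 × 31.5 = 2413 J
q2 (condense at 100 °C): 38.3 × 2265.0 = 86750 J
q3 (cool water 100→0 °C): 38.3 × 4.18 × 100.0 = 16009 J
q4 (freeze at 0 °C): 38.3 × 329.0 = 12601 J
q5 (cool ice 0→-28.0 °C): 38.3 × 2.07 × 28.0 = 2220 J
Total: 2413 + 86750 + 16009 + 12601 + 2220 = 119993 J = 120 kJ

q = 120 kJ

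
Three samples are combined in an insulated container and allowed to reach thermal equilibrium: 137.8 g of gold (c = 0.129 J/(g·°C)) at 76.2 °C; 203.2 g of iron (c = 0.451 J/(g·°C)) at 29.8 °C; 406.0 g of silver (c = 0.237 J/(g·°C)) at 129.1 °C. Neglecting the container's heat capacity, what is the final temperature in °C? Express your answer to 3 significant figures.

Σ mᵢcᵢ(T − Tᵢ) = 0  ⇒  T = Σ mᵢcᵢTᵢ / Σ mᵢcᵢ
Σ mᵢcᵢ = 137.8×0.129 + 203.2×0.451 + 406.0×0.237 = 205.6414
Σ mᵢcᵢTᵢ = 17.7762×76.2 + 91.6432×29.8 + 96.222×129.1 = 16508
T = 16508 / 205.6414 = 80.28 °C

T_f = 80.3 °C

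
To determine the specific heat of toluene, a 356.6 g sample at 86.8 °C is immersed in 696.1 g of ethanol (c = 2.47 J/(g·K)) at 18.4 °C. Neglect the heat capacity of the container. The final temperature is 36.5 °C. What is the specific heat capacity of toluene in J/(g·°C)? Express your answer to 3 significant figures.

q_gained = (696.1 × 2.47) × (36.5 − 18.4) = 31120 J
q_lost = 356.6 × c × (86.8 − 36.5) = 17936.98 c
Set equal: c = 31120 / 17936.98 = 1.73 J/(g·°C)

c = 1.73 J/(g·°C)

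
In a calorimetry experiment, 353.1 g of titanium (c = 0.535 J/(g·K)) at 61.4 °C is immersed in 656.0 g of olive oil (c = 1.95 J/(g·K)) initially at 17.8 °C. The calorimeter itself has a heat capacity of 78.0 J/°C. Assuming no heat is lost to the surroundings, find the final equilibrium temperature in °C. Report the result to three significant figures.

Heat lost by titanium = heat gained by olive oil + calorimeter.
(353.1)(0.535)(61.4 − T) = [(656.0)(1.95) + 78.0](T − 17.8)
188.9085 (61.4 − T) = 1357.2 (T − 17.8)
11599 − 188.9085 T = 1357.2 T − 24158
35757 = 1546.1085 T
T = 23.13 °C

T_f = 23.1 °C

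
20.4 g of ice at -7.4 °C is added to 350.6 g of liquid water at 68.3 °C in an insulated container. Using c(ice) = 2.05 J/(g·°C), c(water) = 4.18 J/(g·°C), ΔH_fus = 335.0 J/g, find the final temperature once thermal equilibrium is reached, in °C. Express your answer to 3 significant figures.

T_f = 59.9 °C

Heat to bring ice to 0 °C and melt it: q₁ = 20.4×2.05×7.4 + 20.4×335.0 = 7143.5 J
Heat the water can supply cooling to 0 °C: 350.6×4.18×68.3 = 100094 J > q₁, so all ice melts.
Energy balance: 350.6×4.18×(68.3 − T) = 7143.5 + 20.4×4.18×(T − 0)
1465.508(68.3 − T) = 7143.5 + 85.272 T
100094 − 7143.5 = 1550.780 T
T = 92950.5 / 1550.780 = 59.94 °C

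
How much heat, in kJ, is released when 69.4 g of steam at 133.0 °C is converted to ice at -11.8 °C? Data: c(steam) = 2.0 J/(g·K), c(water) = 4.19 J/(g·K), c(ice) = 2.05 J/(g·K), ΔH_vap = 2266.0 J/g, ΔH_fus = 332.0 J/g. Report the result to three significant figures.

q = 216 kJ

q1 (cool steam 133.0→100 °C): 69.4 × 2.0 × 33.0 = 4580 J
q2 (condense at 100 °C): 69.4 × 2266.0 = 157260 J
q3 (cool water 100→0 °C): 69.4 × 4.19 × 100.0 = 29079 J
q4 (freeze at 0 °C): 69.4 × 332.0 = 23041 J
q5 (cool ice 0→-11.8 °C): 69.4 × 2.05 × 11.8 = 1679 J
Total: 4580 + 157260 + 29079 + 23041 + 1679 = 215639 J = 216 kJ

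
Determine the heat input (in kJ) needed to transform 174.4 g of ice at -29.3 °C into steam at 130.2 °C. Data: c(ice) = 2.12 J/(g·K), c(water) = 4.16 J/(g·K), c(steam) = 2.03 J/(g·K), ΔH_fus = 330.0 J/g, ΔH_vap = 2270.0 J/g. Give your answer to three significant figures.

q1 (heat ice -29.3→0.0 °C): 174.4 × 2.12 × 29.3 = 10833 J
q2 (melt at 0 °C): 174.4 × 330.0 = 57552 J
q3 (heat water 0.0→100.0 °C): 174.4 × 4.16 × 100.0 = 72550 J
q4 (vaporize at 100 °C): 174.4 × 2270.0 = 395888 J
q5 (heat steam 100.0→130.2 °C): 174.4 × 2.03 × 30.2 = 10692 J
Total: 10833 + 57552 + 72550 + 395888 + 10692 = 547515 J = 548 kJ

q = 548 kJ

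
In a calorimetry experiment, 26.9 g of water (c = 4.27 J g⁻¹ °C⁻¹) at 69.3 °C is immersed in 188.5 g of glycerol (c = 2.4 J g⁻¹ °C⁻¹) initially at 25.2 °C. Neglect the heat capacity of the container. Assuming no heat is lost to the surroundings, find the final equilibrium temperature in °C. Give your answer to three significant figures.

Heat lost by water = heat gained by glycerol.
(26.9)(4.27)(69.3 − T) = (188.5)(2.4)(T − 25.2)
114.863 (69.3 − T) = 452.4 (T − 25.2)
7960.0 − 114.863 T = 452.4 T − 11400
19360.0 = 567.263 T
T = 34.13 °C

T_f = 34.1 °C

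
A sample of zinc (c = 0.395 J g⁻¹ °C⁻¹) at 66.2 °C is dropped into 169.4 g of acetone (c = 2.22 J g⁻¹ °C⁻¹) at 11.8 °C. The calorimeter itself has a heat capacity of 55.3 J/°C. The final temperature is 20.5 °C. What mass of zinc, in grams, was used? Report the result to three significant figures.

m = 208 g

q_gained = (169.4 × 2.22 + 55.3) × (20.5 − 11.8) = 3753 J
q_lost = m × 0.395 × (66.2 − 20.5) = 18.0515 m
m = 3753 / 18.0515 = 208 g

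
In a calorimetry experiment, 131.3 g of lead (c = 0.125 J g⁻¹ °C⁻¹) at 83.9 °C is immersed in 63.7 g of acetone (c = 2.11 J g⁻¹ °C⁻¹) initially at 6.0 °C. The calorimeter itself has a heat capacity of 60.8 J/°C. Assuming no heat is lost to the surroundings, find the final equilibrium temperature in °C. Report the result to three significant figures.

T_f = 12.0 °C

Heat lost by lead = heat gained by acetone + calorimeter.
(131.3)(0.125)(83.9 − T) = [(63.7)(2.11) + 60.8](T − 6.0)
16.4125 (83.9 − T) = 195.207 (T − 6.0)
1377.0 − 16.4125 T = 195.207 T − 1171.2
2548.2 = 211.6195 T
T = 12.04 °C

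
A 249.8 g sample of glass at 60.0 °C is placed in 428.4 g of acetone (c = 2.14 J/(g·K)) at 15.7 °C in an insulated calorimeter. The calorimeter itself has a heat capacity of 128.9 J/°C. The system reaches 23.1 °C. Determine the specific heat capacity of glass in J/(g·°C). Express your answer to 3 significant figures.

c = 0.839 J/(g·°C)

q_gained = (428.4 × 2.14 + 128.9) × (23.1 − 15.7) = 7738 J
q_lost = 249.8 × c × (60.0 − 23.1) = 9217.62 c
Set equal: c = 7738 / 9217.62 = 0.839 J/(g·°C)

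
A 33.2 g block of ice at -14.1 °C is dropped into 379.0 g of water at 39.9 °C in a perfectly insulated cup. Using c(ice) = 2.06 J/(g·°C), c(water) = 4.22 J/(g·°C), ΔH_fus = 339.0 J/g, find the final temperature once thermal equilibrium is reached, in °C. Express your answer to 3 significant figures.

T_f = 29.7 °C

Heat to bring ice to 0 °C and melt it: q₁ = 33.2×2.06×14.1 + 33.2×339.0 = 12219 J
Heat the water can supply cooling to 0 °C: 379.0×4.22×39.9 = 63815.3 J > q₁, so all ice melts.
Energy balance: 379.0×4.22×(39.9 − T) = 12219 + 33.2×4.22×(T − 0)
1599.38(39.9 − T) = 12219 + 140.104 T
63815.3 − 12219 = 1739.484 T
T = 51596.3 / 1739.484 = 29.66 °C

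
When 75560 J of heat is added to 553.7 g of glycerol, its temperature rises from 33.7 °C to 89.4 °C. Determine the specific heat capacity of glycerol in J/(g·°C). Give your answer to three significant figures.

c = q / (m ΔT) = 75560 / (553.7 × 55.7)
c = 75560 / 30841.09 = 2.45 J/(g·°C)

c = 2.45 J/(g·°C)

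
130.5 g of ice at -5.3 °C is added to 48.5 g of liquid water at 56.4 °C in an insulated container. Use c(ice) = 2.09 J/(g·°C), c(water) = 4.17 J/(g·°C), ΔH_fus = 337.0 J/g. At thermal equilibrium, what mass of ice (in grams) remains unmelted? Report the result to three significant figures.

Heat to warm all ice to 0 °C: 130.5×2.09×5.3 = 1445.5 J
Heat released by water cooling to 0 °C: 48.5×4.17×56.4 = 11407 J
11407 J < 1445.5 + 130.5×337.0 = 45424.0 J, so not all ice melts; final T = 0 °C.
Heat left for melting: 11407 − 1445.5 = 9961.5 J
Mass melted = 9961.5 / 337.0 = 29.56 g
Ice remaining = 130.5 − 29.56 = 100.94 g

m_ice remaining = 101 g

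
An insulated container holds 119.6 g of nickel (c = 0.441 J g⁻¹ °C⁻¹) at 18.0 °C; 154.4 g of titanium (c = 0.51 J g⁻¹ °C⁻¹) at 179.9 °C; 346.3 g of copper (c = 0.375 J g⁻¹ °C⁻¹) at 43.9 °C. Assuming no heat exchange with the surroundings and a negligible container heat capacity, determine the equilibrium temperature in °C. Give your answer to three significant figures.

T_f = 79.6 °C

Σ mᵢcᵢ(T − Tᵢ) = 0  ⇒  T = Σ mᵢcᵢTᵢ / Σ mᵢcᵢ
Σ mᵢcᵢ = 119.6×0.441 + 154.4×0.51 + 346.3×0.375 = 261.3501
Σ mᵢcᵢTᵢ = 52.7436×18.0 + 78.744×179.9 + 129.8625×43.9 = 20816
T = 20816 / 261.3501 = 79.648 °C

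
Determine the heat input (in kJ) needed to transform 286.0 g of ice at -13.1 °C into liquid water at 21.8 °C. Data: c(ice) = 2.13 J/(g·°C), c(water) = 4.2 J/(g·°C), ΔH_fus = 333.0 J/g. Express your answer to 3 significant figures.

q1 (heat ice -13.1→0.0 °C): 286.0 × 2.13 × 13.1 = 7980 J
q2 (melt at 0 °C): 286.0 × 333.0 = 95238 J
q3 (heat water 0.0→21.8 °C): 286.0 × 4.2 × 21.8 = 26186 J
Total: 7980 + 95238 + 26186 = 129404 J = 129 kJ

q = 129 kJ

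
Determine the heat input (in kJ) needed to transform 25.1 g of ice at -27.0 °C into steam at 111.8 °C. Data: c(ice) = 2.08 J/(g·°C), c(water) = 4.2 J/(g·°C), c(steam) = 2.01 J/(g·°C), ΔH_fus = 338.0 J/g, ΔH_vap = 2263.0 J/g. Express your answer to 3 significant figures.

q = 77.8 kJ

q1 (heat ice -27.0→0.0 °C): 25.1 × 2.08 × 27.0 = 1410 J
q2 (melt at 0 °C): 25.1 × 338.0 = 8484 J
q3 (heat water 0.0→100.0 °C): 25.1 × 4.2 × 100.0 = 10542 J
q4 (vaporize at 100 °C): 25.1 × 2263.0 = 56801 J
q5 (heat steam 100.0→111.8 °C): 25.1 × 2.01 × 11.8 = 595 J
Total: 1410 + 8484 + 10542 + 56801 + 595 = 77832 J = 77.8 kJ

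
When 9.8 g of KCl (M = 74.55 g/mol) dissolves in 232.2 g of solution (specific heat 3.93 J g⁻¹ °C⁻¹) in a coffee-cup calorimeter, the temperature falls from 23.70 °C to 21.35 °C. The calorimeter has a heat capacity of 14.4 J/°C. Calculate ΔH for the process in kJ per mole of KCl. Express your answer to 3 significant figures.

ΔH = 16.6 kJ/mol

|ΔT| = |21.35 − 23.70| = 2.35 °C
|q_surr| = (232.2 × 3.93 + 14.4) × 2.35 = 926.946 × 2.35 = 2178 J
n(KCl) = 9.8 / 74.55 = 0.1315 mol
Temperature fell, so q_rxn = +|q_surr| = 2.178 kJ
ΔH = q_rxn / n = 16.56 kJ/mol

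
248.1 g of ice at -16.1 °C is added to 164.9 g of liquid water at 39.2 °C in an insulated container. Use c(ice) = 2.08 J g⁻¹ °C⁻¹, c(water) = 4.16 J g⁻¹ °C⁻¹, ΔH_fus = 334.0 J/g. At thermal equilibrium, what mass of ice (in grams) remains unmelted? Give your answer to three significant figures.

Heat to warm all ice to 0 °C: 248.1×2.08×16.1 = 8308.4 J
Heat released by water cooling to 0 °C: 164.9×4.16×39.2 = 26891 J
26891 J < 8308.4 + 248.1×334.0 = 91173.8 J, so not all ice melts; final T = 0 °C.
Heat left for melting: 26891 − 8308.4 = 18582.6 J
Mass melted = 18582.6 / 334.0 = 55.64 g
Ice remaining = 248.1 − 55.64 = 192.46 g

m_ice remaining = 192 g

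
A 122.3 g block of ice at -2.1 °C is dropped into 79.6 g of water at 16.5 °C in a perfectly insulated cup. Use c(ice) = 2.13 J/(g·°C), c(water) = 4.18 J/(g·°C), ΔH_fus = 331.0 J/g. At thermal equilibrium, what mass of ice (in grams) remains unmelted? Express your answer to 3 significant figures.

Heat to warm all ice to 0 °C: 122.3×2.13×2.1 = 547.05 J
Heat released by water cooling to 0 °C: 79.6×4.18×16.5 = 5490.0 J
5490.0 J < 547.05 + 122.3×331.0 = 41028.35 J, so not all ice melts; final T = 0 °C.
Heat left for melting: 5490.0 − 547.05 = 4942.95 J
Mass melted = 4942.95 / 331.0 = 14.93 g
Ice remaining = 122.3 − 14.93 = 107.37 g

m_ice remaining = 107 g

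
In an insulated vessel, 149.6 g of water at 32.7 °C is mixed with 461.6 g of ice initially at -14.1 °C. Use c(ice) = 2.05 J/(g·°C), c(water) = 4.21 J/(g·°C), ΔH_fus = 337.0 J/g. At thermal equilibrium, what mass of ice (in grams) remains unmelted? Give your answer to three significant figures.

Heat to warm all ice to 0 °C: 461.6×2.05×14.1 = 13343 J
Heat released by water cooling to 0 °C: 149.6×4.21×32.7 = 20595 J
20595 J < 13343 + 461.6×337.0 = 168902.2 J, so not all ice melts; final T = 0 °C.
Heat left for melting: 20595 − 13343 = 7252 J
Mass melted = 7252 / 337.0 = 21.52 g
Ice remaining = 461.6 − 21.52 = 440.08 g

m_ice remaining = 440 g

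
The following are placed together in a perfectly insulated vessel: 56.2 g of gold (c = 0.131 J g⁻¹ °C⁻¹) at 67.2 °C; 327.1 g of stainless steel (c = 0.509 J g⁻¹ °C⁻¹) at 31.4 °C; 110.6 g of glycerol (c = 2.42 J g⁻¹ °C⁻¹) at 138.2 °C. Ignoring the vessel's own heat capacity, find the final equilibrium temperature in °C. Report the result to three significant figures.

T_f = 96.7 °C

Σ mᵢcᵢ(T − Tᵢ) = 0  ⇒  T = Σ mᵢcᵢTᵢ / Σ mᵢcᵢ
Σ mᵢcᵢ = 56.2×0.131 + 327.1×0.509 + 110.6×2.42 = 441.5081
Σ mᵢcᵢTᵢ = 7.3622×67.2 + 166.4939×31.4 + 267.652×138.2 = 42712
T = 42712 / 441.5081 = 96.74 °C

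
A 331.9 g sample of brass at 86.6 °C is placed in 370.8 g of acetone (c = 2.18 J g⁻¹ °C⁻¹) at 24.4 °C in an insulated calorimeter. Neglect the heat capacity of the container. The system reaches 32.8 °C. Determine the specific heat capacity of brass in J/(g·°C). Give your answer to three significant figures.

c = 0.380 J/(g·°C)

q_gained = (370.8 × 2.18) × (32.8 − 24.4) = 6790 J
q_lost = 331.9 × c × (86.6 − 32.8) = 17856.22 c
Set equal: c = 6790 / 17856.22 = 0.380 J/(g·°C)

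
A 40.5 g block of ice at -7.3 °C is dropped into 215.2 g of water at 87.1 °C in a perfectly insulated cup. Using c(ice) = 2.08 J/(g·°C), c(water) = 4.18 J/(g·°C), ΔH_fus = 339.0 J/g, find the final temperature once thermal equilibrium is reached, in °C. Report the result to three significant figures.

Heat to bring ice to 0 °C and melt it: q₁ = 40.5×2.08×7.3 + 40.5×339.0 = 14344 J
Heat the water can supply cooling to 0 °C: 215.2×4.18×87.1 = 78349.6 J > q₁, so all ice melts.
Energy balance: 215.2×4.18×(87.1 − T) = 14344 + 40.5×4.18×(T − 0)
899.536(87.1 − T) = 14344 + 169.29 T
78349.6 − 14344 = 1068.826 T
T = 64005.6 / 1068.826 = 59.88 °C

T_f = 59.9 °C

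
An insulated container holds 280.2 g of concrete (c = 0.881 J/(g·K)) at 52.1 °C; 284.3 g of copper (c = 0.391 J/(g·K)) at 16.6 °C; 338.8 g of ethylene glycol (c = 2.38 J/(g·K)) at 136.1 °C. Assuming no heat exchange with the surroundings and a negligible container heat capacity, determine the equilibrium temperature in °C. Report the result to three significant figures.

T_f = 107 °C

Σ mᵢcᵢ(T − Tᵢ) = 0  ⇒  T = Σ mᵢcᵢTᵢ / Σ mᵢcᵢ
Σ mᵢcᵢ = 280.2×0.881 + 284.3×0.391 + 338.8×2.38 = 1164.3615
Σ mᵢcᵢTᵢ = 246.8562×52.1 + 111.1613×16.6 + 806.344×136.1 = 124450
T = 124450 / 1164.3615 = 106.9 °C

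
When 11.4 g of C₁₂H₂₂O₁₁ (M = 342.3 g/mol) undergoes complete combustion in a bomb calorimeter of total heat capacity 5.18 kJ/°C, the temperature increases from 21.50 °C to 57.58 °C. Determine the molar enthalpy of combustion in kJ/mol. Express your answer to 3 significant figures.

ΔH = -5610 kJ/mol

ΔT = 57.58 − 21.50 = 36.08 °C
q_cal = C_cal × ΔT = 5.18 × 36.08 = 186.8944 kJ
n = 11.4 / 342.3 = 0.03330 mol
q_rxn = −q_cal = -186.8944 kJ
ΔH = -186.8944 / 0.03330 = -5612 kJ/mol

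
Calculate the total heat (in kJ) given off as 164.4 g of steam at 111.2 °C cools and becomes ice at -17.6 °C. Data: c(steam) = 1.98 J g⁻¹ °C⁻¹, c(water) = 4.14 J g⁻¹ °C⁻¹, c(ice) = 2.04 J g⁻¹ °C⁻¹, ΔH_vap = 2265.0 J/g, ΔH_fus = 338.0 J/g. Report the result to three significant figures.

q1 (cool steam 111.2→100 °C): 164.4 × 1.98 × 11.2 = 3646 J
q2 (condense at 100 °C): 164.4 × 2265.0 = 372366 J
q3 (cool water 100→0 °C): 164.4 × 4.14 × 100.0 = 68062 J
q4 (freeze at 0 °C): 164.4 × 338.0 = 55567 J
q5 (cool ice 0→-17.6 °C): 164.4 × 2.04 × 17.6 = 5903 J
Total: 3646 + 372366 + 68062 + 55567 + 5903 = 505544 J = 506 kJ

q = 506 kJ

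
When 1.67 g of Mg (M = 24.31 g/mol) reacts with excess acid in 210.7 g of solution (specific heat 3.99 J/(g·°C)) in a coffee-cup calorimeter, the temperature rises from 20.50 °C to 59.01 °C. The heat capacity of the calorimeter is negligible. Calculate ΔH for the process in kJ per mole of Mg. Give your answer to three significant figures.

|ΔT| = |59.01 − 20.50| = 38.51 °C
|q_surr| = (210.7 × 3.99) × 38.51 = 840.693 × 38.51 = 32380 J
n(Mg) = 1.67 / 24.31 = 0.06870 mol
Temperature rose, so q_rxn = −|q_surr| = -32.38 kJ
ΔH = q_rxn / n = -471.3 kJ/mol

ΔH = -471 kJ/mol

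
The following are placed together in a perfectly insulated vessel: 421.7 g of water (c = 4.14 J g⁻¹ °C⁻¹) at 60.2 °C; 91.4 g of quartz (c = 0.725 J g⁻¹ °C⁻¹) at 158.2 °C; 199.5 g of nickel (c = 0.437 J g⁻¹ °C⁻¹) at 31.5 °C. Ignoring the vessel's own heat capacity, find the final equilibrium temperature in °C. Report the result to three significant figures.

T_f = 62.3 °C

Σ mᵢcᵢ(T − Tᵢ) = 0  ⇒  T = Σ mᵢcᵢTᵢ / Σ mᵢcᵢ
Σ mᵢcᵢ = 421.7×4.14 + 91.4×0.725 + 199.5×0.437 = 1899.2845
Σ mᵢcᵢTᵢ = 1745.838×60.2 + 66.265×158.2 + 87.1815×31.5 = 118330
T = 118330 / 1899.2845 = 62.30 °C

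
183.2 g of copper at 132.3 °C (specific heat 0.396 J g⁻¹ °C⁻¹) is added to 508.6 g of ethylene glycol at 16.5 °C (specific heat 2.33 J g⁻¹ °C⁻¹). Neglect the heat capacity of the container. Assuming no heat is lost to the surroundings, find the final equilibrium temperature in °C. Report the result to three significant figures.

T_f = 23.2 °C

Heat lost by copper = heat gained by ethylene glycol.
(183.2)(0.396)(132.3 − T) = (508.6)(2.33)(T − 16.5)
72.5472 (132.3 − T) = 1185.038 (T − 16.5)
9598.0 − 72.5472 T = 1185.038 T − 19553
29151.0 = 1257.5852 T
T = 23.18 °C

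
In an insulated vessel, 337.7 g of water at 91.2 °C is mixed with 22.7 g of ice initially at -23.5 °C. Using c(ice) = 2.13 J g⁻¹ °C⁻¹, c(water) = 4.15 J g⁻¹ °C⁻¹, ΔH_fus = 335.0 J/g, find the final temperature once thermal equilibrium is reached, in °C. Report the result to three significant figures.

T_f = 79.6 °C

Heat to bring ice to 0 °C and melt it: q₁ = 22.7×2.13×23.5 + 22.7×335.0 = 8740.7 J
Heat the water can supply cooling to 0 °C: 337.7×4.15×91.2 = 127813 J > q₁, so all ice melts.
Energy balance: 337.7×4.15×(91.2 − T) = 8740.7 + 22.7×4.15×(T − 0)
1401.455(91.2 − T) = 8740.7 + 94.205 T
127813 − 8740.7 = 1495.660 T
T = 119072.3 / 1495.660 = 79.61 °C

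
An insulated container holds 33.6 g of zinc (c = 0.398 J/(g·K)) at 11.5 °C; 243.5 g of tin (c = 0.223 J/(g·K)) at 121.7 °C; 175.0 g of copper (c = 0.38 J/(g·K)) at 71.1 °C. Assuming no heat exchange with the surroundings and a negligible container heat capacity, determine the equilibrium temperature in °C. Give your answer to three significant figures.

T_f = 85.6 °C

Σ mᵢcᵢ(T − Tᵢ) = 0  ⇒  T = Σ mᵢcᵢTᵢ / Σ mᵢcᵢ
Σ mᵢcᵢ = 33.6×0.398 + 243.5×0.223 + 175.0×0.38 = 134.1733
Σ mᵢcᵢTᵢ = 13.3728×11.5 + 54.3005×121.7 + 66.5×71.1 = 11490
T = 11490 / 134.1733 = 85.64 °C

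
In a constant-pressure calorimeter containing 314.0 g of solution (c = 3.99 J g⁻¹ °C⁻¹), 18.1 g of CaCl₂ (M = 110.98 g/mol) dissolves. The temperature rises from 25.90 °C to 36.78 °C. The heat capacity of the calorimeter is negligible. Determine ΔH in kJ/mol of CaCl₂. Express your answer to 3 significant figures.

ΔH = -83.6 kJ/mol

|ΔT| = |36.78 − 25.90| = 10.88 °C
|q_surr| = (314.0 × 3.99) × 10.88 = 1252.86 × 10.88 = 13630 J
n(CaCl₂) = 18.1 / 110.98 = 0.1631 mol
Temperature rose, so q_rxn = −|q_surr| = -13.63 kJ
ΔH = q_rxn / n = -83.57 kJ/mol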